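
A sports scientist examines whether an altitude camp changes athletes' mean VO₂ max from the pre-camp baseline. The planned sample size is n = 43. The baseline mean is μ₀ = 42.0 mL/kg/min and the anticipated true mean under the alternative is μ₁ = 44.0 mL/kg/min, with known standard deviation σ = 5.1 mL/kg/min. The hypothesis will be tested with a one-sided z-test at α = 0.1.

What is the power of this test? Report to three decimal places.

Standardized effect: d = |μ₁ − μ₀| / σ = |44.0 − 42.0| / 5.1 = 0.3922
Noncentrality parameter: δ = d·√n = 0.3922 × √43 = 2.5715
Critical value for a one-sided test at α = 0.1: z_α = 1.282.
Power = P(Z > 1.282 − δ) = Φ(1.290) = 0.9015.

Power ≈ 0.901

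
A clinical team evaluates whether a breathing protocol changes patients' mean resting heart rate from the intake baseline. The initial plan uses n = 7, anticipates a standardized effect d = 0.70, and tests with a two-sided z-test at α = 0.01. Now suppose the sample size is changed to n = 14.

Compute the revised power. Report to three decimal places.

Power ≈ 0.517

With n = 14: δ = d·√n = 0.70 × √14 = 2.6192. Critical value z_{0.005} = 2.576.
Revised power = Φ(δ − 2.576) + Φ(−δ − 2.576) = Φ(0.043) + Φ(-5.195) = 0.5173 + 0.0000 = 0.5173.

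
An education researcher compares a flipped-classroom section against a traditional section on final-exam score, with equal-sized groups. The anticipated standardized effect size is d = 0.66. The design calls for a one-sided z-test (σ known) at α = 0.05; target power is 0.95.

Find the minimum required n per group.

n = 50 per group

For power 0.95 need Φ(δ − z_{0.05}) = 0.95, so δ = z_{0.05} + z_{0.05} = 1.645 + 1.645 = 3.290.
δ = d·√(n/2) ⇒ n = 2(δ/d)² = 2 × (3.290 / 0.66)² = 49.69.
Rounding up, n = 50 per group.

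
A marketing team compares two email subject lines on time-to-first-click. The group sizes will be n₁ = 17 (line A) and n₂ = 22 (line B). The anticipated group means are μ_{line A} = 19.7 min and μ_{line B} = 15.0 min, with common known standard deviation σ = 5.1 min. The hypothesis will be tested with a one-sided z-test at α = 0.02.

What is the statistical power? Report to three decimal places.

Standardized effect: d = |μ_{line A} − μ_{line B}| / σ = |19.7 − 15.0| / 5.1 = 0.9216
Noncentrality parameter: δ = d / √(1/n₁ + 1/n₂) = 0.9216 / √(1/17 + 1/22) = 2.8539
One-sided α = 0.02 → critical value z_{0.02} = 2.054.
Power = Φ(δ − 2.054) = Φ(0.800) = 0.7882.

Power ≈ 0.788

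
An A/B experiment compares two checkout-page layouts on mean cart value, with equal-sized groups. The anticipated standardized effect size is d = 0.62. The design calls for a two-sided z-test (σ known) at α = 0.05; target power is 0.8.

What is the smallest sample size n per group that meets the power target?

Set Φ(δ − 1.960) = 0.8; then δ − 1.960 = Φ⁻¹(0.8) = 0.842, giving δ = 2.802.
(Ignoring the negligible lower-tail rejection probability gives the usual closed-form inversion.)
δ = d·√(n/2) ⇒ n = 2(δ/d)² = 2 × (2.802 / 0.62)² = 40.84.
Rounding up, n = 41 per group.

n = 41 per group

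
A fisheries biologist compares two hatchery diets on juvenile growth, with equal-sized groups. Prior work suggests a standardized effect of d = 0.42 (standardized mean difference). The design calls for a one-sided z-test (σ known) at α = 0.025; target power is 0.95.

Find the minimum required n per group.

n = 148 per group

For power 0.95 need Φ(δ − z_{0.025}) = 0.95, so δ = z_{0.025} + z_{0.05} = 1.960 + 1.645 = 3.605.
δ = d·√(n/2) ⇒ n = 2(δ/d)² = 2 × (3.605 / 0.42)² = 147.33.
Rounding up, n = 148 per group.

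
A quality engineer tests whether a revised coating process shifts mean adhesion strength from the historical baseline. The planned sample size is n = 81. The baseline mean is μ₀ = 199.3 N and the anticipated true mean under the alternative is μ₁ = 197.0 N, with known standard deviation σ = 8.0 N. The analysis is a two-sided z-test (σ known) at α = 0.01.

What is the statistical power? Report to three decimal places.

Standardized effect: d = |μ₁ − μ₀| / σ = |197.0 − 199.3| / 8.0 = 0.2875
Noncentrality parameter: λ = d·√n = 0.2875 × √81 = 2.5875
Two-sided α = 0.01 → critical value z_{0.005} = 2.576.
Power = Φ(λ − 2.576) + Φ(−λ − 2.576) = Φ(0.012) + Φ(-5.163) = 0.5047 + 0.0000 = 0.5047.

Power ≈ 0.505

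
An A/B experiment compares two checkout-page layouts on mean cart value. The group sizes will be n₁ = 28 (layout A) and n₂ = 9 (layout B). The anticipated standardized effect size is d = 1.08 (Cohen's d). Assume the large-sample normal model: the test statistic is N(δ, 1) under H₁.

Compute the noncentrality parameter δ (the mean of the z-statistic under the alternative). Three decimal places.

The noncentrality parameter scales effect size by the design's sample-size factor: δ = d / √(1/n₁ + 1/n₂) = 1.08 / √(1/28 + 1/9) = 2.8185

δ ≈ 2.819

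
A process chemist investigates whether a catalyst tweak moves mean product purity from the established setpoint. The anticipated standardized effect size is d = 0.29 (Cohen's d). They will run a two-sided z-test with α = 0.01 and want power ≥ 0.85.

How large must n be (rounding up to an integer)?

Set Φ(δ − 2.576) = 0.85; then δ − 2.576 = Φ⁻¹(0.85) = 1.036, giving δ = 3.612.
(For δ > 0 the lower-tail rejection region contributes negligibly to power, so the one-term inversion is standard.)
δ = d·√n ⇒ n = (δ/d)² = (3.612 / 0.29)² = 155.15.
Round up to the next whole unit.

n = 156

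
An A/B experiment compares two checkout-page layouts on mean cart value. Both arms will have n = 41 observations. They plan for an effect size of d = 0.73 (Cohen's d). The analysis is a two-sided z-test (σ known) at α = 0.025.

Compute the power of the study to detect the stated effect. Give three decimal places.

Power ≈ 0.856

Noncentrality parameter: δ = d·√(n/2) = 0.73 × √(41/2) = 3.3052
Two-sided α = 0.025 → critical value z_{0.0125} = 2.241.
Power = Φ(δ − 2.241) + Φ(−δ − 2.241) = Φ(1.064) + Φ(-5.547) = 0.8563 + 0.0000 = 0.8563.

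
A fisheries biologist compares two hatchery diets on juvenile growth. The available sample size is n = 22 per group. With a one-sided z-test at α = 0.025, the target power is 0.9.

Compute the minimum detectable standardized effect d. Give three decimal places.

Required noncentrality: δ = z_{0.025} + z_{0.10} = 1.960 + 1.282 = 3.242.
δ = d·√(n/2) ⇒ d = δ/√(n/2) = 3.242/√(22/2) = 0.9774.

d ≈ 0.977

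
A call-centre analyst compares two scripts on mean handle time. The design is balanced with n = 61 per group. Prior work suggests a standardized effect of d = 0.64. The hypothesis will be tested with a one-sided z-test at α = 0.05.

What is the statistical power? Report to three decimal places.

Power ≈ 0.971

Noncentrality parameter: δ = d·√(n/2) = 0.64 × √(61/2) = 3.5345
One-sided α = 0.05 → critical value z_{0.05} = 1.645.
Power = P(Z > 1.645 − δ) = Φ(1.890) = 0.9706.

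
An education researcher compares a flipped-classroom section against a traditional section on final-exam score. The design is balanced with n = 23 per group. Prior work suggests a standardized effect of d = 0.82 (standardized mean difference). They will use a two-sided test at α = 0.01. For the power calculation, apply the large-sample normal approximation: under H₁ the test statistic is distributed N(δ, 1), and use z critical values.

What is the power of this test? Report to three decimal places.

Power ≈ 0.581

Noncentrality parameter: δ = d·√(n/2) = 0.82 × √(23/2) = 2.7808
Two-sided α = 0.01 → critical value z_{0.005} = 2.576.
Power = Φ(δ − 2.576) + Φ(−δ − 2.576) = Φ(0.205) + Φ(-5.357) = 0.5812 + 0.0000 = 0.5812.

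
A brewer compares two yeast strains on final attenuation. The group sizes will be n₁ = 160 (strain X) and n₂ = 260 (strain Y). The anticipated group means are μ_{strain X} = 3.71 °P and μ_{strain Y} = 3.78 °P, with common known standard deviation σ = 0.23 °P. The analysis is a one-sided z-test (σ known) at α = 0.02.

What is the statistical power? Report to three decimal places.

Power ≈ 0.835

Standardized effect: d = |μ_{strain X} − μ_{strain Y}| / σ = |3.71 − 3.78| / 0.23 = 0.3043
Noncentrality parameter: δ = d / √(1/n₁ + 1/n₂) = 0.3043 / √(1/160 + 1/260) = 3.0290
Critical value for a one-sided test at α = 0.02: z_α = 2.054.
Power = Φ(δ − 2.054) = Φ(0.975) = 0.8353.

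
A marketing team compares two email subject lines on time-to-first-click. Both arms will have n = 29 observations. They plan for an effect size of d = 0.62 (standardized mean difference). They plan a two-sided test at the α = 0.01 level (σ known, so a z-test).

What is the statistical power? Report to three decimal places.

Noncentrality parameter: λ = d·√(n/2) = 0.62 × √(29/2) = 2.3609
Two-sided α = 0.01 → critical value z_{0.005} = 2.576.
Power = Φ(λ − 2.576) + Φ(−λ − 2.576) = Φ(-0.215) + Φ(-4.937) = 0.4149 + 0.0000 = 0.4149.

Power ≈ 0.415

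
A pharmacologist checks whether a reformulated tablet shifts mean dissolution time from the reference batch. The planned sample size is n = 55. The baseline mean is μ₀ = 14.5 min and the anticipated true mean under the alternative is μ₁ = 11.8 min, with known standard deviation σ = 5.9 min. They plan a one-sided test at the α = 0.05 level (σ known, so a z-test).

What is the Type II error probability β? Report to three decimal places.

Standardized effect: d = |μ₁ − μ₀| / σ = |11.8 − 14.5| / 5.9 = 0.4576
Noncentrality parameter: δ = d·√n = 0.4576 × √55 = 3.3939
Critical value for a one-sided test at α = 0.05: z_α = 1.645.
Power = Φ(δ − 1.645) = Φ(1.749) = 0.9599.
Type II error: β = 1 − power = 1 − 0.9599 = 0.0401.

β ≈ 0.040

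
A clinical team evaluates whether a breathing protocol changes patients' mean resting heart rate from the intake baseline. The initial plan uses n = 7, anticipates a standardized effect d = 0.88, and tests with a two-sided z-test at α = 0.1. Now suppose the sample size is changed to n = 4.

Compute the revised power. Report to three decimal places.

With n = 4: δ = d·√n = 0.88 × √4 = 1.7600. Critical value z_{0.05} = 1.645.
Revised power = Φ(δ − 1.645) + Φ(−δ − 1.645) = Φ(0.115) + Φ(-3.405) = 0.5458 + 0.0003 = 0.5462.

Power ≈ 0.546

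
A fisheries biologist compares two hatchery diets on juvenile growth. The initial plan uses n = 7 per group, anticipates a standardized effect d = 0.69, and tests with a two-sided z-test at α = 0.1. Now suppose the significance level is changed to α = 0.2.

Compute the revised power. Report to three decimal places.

Power ≈ 0.509

δ = d·√(n/2) = 0.69 × √(7/2) = 1.2909 (unchanged). New critical value: z_{0.1} = 1.282.
Revised power = Φ(δ − 1.282) + Φ(−δ − 1.282) = Φ(0.009) + Φ(-2.572) = 0.5037 + 0.0050 = 0.5088.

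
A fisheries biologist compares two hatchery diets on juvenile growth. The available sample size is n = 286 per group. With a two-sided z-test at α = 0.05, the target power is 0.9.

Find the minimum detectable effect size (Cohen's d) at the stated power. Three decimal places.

Need Φ(δ − 1.960) = 0.9, so δ = 1.960 + 1.282 = 3.242.
(The second rejection-region term Φ(−δ − z_{α/2}) is negligible and dropped.)
δ = d·√(n/2) ⇒ d = δ/√(n/2) = 3.242/√(286/2) = 0.2711.

d ≈ 0.271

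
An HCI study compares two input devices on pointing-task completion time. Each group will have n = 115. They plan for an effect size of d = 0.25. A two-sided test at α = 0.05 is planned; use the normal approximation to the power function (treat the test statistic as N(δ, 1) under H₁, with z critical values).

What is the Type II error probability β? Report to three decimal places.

Noncentrality parameter: λ = d·√(n/2) = 0.25 × √(115/2) = 1.8957
Two-sided α = 0.05 → critical value z_{0.025} = 1.960.
Power = Φ(λ − 1.960) + Φ(−λ − 1.960) = Φ(-0.064) + Φ(-3.856) = 0.4744 + 0.0001 = 0.4744.
Type II error: β = 1 − power = 1 − 0.4744 = 0.5256.

β ≈ 0.526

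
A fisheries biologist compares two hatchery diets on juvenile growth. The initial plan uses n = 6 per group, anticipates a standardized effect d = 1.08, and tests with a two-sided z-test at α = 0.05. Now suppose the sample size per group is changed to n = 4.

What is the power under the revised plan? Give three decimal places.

Power ≈ 0.333

With n = 4 per group: δ = d·√(n/2) = 1.08 × √(4/2) = 1.5274. Critical value z_{0.025} = 1.960.
Revised power = Φ(δ − 1.960) + Φ(−δ − 1.960) = Φ(-0.433) + Φ(-3.487) = 0.3326 + 0.0002 = 0.3329.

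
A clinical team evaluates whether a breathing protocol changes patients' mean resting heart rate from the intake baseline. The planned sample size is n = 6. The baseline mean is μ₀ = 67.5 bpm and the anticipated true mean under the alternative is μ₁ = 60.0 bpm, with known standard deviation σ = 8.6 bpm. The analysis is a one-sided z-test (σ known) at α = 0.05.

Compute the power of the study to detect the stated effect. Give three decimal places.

Standardized effect: d = |μ₁ − μ₀| / σ = |60.0 − 67.5| / 8.6 = 0.8721
Noncentrality parameter: δ = d·√n = 0.8721 × √6 = 2.1362
Critical value for a one-sided test at α = 0.05: z_α = 1.645.
Power = Φ(δ − 1.645) = Φ(0.491) = 0.6884.

Power ≈ 0.688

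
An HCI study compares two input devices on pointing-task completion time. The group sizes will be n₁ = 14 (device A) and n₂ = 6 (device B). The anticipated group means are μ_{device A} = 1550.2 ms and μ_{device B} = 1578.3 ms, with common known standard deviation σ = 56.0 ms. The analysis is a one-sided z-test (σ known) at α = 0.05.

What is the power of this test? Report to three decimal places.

Power ≈ 0.269

Standardized effect: d = |μ_{device A} − μ_{device B}| / σ = |1550.2 − 1578.3| / 56.0 = 0.5018
Noncentrality parameter: δ = d / √(1/n₁ + 1/n₂) = 0.5018 / √(1/14 + 1/6) = 1.0284
Critical value for a one-sided test at α = 0.05: z_α = 1.645.
Power = Φ(δ − 1.645) = Φ(-0.616) = 0.2688.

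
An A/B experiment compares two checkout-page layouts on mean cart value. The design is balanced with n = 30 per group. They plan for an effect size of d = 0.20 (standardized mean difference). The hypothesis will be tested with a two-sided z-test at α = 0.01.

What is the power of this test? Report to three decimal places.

Power ≈ 0.036

Noncentrality parameter: δ = d·√(n/2) = 0.20 × √(30/2) = 0.7746
Two-sided α = 0.01 → critical value z_{0.005} = 2.576.
Power = Φ(δ − 2.576) + Φ(−δ − 2.576) = Φ(-1.801) + Φ(-3.350) = 0.0358 + 0.0004 = 0.0362.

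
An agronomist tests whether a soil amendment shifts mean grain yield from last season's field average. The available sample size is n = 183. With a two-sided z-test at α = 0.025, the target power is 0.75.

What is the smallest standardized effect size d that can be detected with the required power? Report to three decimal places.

d ≈ 0.216

Required noncentrality: δ = z_{0.0125} + z_{0.25} = 2.241 + 0.674 = 2.916.
(Lower-tail contribution to power is negligible for δ > 0.)
δ = d·√n ⇒ d = δ/√n = 2.916/√183 = 0.2155.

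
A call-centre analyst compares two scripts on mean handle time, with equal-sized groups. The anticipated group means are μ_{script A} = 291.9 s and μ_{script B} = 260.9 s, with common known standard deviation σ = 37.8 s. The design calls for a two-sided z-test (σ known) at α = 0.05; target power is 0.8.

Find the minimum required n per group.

n = 24 per group

Standardized effect: d = |μ_{script A} − μ_{script B}| / σ = |291.9 − 260.9| / 37.8 = 0.8201
Set Φ(δ − 1.960) = 0.8; then δ − 1.960 = Φ⁻¹(0.8) = 0.842, giving δ = 2.802.
(For δ > 0 the lower-tail rejection region contributes negligibly to power, so the one-term inversion is standard.)
δ = d·√(n/2) ⇒ n = 2(δ/d)² = 2 × (2.802 / 0.8201)² = 23.34.
Round up to the next whole unit.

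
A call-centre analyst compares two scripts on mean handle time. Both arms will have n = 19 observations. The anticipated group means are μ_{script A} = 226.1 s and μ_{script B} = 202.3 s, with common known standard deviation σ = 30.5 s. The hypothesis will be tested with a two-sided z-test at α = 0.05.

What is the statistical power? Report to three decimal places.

Standardized effect: d = |μ_{script A} − μ_{script B}| / σ = |226.1 − 202.3| / 30.5 = 0.7803
Noncentrality parameter: δ = d·√(n/2) = 0.7803 × √(19/2) = 2.4051
Critical value for a two-sided test at α = 0.05: z_{α/2} = 1.960.
Power = Φ(δ − 1.960) + Φ(−δ − 1.960) = Φ(0.445) + Φ(-4.365) = 0.6719 + 0.0000 = 0.6719.

Power ≈ 0.672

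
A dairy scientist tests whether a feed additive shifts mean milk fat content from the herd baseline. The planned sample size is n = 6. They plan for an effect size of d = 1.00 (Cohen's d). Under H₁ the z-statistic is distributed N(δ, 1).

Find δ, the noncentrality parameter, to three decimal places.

δ ≈ 2.449

δ = d·√n = 1.00 × √6 = 2.4495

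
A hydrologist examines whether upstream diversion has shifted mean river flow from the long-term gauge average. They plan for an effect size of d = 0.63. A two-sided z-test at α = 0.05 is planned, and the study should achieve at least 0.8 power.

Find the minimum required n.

n = 20

For power 0.8 need Φ(δ − z_{0.025}) = 0.8, so δ = z_{0.025} + z_{0.20} = 1.960 + 0.842 = 2.802.
(For δ > 0 the lower-tail rejection region contributes negligibly to power, so the one-term inversion is standard.)
δ = d·√n ⇒ n = (δ/d)² = (2.802 / 0.63)² = 19.78.
Rounding up, n = 20.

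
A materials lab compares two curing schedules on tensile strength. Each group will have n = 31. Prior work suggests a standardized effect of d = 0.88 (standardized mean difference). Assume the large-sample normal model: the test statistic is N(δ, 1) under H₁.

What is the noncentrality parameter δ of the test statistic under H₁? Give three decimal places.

δ = d·√(n/2) = 0.88 × √(31/2) = 3.4646

δ ≈ 3.465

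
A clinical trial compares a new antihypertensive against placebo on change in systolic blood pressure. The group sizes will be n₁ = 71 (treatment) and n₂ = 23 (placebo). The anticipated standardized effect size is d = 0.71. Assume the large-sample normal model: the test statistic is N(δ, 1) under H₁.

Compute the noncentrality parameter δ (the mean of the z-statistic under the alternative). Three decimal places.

δ ≈ 2.959

δ = d / √(1/n₁ + 1/n₂) = 0.71 / √(1/71 + 1/23) = 2.9593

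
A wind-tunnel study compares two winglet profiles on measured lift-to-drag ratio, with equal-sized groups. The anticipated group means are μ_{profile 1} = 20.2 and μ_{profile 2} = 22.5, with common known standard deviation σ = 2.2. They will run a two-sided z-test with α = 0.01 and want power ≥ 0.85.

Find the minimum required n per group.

n = 24 per group

Standardized effect: d = |μ_{profile 1} − μ_{profile 2}| / σ = |20.2 − 22.5| / 2.2 = 1.0455
For power 0.85 need Φ(δ − z_{0.005}) = 0.85, so δ = z_{0.005} + z_{0.15} = 2.576 + 1.036 = 3.612.
(Ignoring the negligible lower-tail rejection probability gives the usual closed-form inversion.)
δ = d·√(n/2) ⇒ n = 2(δ/d)² = 2 × (3.612 / 1.0455)² = 23.88.
Rounding up, n = 24 per group.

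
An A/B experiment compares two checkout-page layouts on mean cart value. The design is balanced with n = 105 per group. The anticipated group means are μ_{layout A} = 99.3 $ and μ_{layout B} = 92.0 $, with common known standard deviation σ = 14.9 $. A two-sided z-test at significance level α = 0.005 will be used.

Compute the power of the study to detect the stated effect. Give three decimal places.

Power ≈ 0.771

Standardized effect: d = |μ_{layout A} − μ_{layout B}| / σ = |99.3 − 92.0| / 14.9 = 0.4899
Noncentrality parameter: δ = d·√(n/2) = 0.4899 × √(105/2) = 3.5499
Critical value for a two-sided test at α = 0.005: z_{α/2} = 2.807.
Power = Φ(δ − 2.807) + Φ(−δ − 2.807) = Φ(0.743) + Φ(-6.357) = 0.7712 + 0.0000 = 0.7712.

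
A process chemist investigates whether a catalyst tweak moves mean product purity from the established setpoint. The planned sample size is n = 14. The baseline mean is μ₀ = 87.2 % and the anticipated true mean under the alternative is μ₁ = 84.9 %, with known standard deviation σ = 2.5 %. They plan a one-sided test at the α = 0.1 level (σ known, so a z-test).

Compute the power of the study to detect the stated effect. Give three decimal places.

Standardized effect: d = |μ₁ − μ₀| / σ = |84.9 − 87.2| / 2.5 = 0.9200
Noncentrality parameter: δ = d·√n = 0.9200 × √14 = 3.4423
One-sided α = 0.1 → critical value z_{0.1} = 1.282.
Power = P(Z > 1.282 − δ) = Φ(2.161) = 0.9846.

Power ≈ 0.985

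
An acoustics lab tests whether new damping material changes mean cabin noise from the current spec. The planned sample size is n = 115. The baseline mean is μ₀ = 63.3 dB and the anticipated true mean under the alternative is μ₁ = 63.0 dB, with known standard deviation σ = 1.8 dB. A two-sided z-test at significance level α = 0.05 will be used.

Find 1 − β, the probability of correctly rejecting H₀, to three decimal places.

Standardized effect: d = |μ₁ − μ₀| / σ = |63.0 − 63.3| / 1.8 = 0.1667
Noncentrality parameter: δ = d·√n = 0.1667 × √115 = 1.7873
Critical value for a two-sided test at α = 0.05: z_{α/2} = 1.960.
Power = Φ(δ − 1.960) + Φ(−δ − 1.960) = Φ(-0.173) + Φ(-3.747) = 0.4315 + 0.0001 = 0.4315.

Power ≈ 0.432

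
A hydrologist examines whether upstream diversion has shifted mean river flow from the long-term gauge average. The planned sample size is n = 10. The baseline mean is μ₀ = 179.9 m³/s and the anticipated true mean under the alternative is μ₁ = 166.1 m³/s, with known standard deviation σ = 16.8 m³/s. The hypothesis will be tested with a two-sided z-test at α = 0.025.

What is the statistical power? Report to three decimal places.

Power ≈ 0.639

Standardized effect: d = |μ₁ − μ₀| / σ = |166.1 − 179.9| / 16.8 = 0.8214
Noncentrality parameter: λ = d·√n = 0.8214 × √10 = 2.5976
Two-sided α = 0.025 → critical value z_{0.0125} = 2.241.
Power = Φ(λ − 2.241) + Φ(−λ − 2.241) = Φ(0.356) + Φ(-4.839) = 0.6391 + 0.0000 = 0.6391.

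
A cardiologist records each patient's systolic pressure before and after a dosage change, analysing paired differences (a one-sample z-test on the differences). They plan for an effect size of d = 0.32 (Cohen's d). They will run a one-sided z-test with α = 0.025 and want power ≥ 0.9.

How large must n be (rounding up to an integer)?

Set Φ(δ − 1.960) = 0.9; then δ − 1.960 = Φ⁻¹(0.9) = 1.282, giving δ = 3.242.
δ = d·√n ⇒ n = (δ/d)² = (3.242 / 0.32)² = 102.61.
Rounding up, n = 103.

n = 103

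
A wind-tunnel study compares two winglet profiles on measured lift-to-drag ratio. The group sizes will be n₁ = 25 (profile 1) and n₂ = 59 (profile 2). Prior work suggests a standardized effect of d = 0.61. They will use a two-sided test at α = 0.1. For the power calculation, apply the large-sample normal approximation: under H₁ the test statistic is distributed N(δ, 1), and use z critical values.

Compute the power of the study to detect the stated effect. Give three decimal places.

Power ≈ 0.819

Noncentrality parameter: δ = d / √(1/n₁ + 1/n₂) = 0.61 / √(1/25 + 1/59) = 2.5561
Critical value for a two-sided test at α = 0.1: z_{α/2} = 1.645.
Power = Φ(δ − 1.645) + Φ(−δ − 1.645) = Φ(0.911) + Φ(-4.201) = 0.8189 + 0.0000 = 0.8189.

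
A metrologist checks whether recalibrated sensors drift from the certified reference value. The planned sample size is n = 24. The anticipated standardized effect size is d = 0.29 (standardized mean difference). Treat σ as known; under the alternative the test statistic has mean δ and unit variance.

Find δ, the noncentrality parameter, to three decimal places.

δ ≈ 1.421

The noncentrality parameter scales effect size by the design's sample-size factor: δ = d·√n = 0.29 × √24 = 1.4207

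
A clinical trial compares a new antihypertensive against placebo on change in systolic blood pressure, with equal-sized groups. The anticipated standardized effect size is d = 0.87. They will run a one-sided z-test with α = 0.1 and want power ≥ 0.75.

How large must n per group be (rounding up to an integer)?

Set Φ(δ − 1.282) = 0.75; then δ − 1.282 = Φ⁻¹(0.75) = 0.674, giving δ = 1.956.
δ = d·√(n/2) ⇒ n = 2(δ/d)² = 2 × (1.956 / 0.87)² = 10.11.
Rounding up, n = 11 per group.

n = 11 per group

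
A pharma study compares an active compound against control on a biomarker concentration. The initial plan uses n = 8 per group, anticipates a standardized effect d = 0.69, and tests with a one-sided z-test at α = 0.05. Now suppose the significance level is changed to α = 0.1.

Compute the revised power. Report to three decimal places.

Power ≈ 0.539

δ = d·√(n/2) = 0.69 × √(8/2) = 1.3800 (unchanged). New critical value: z_{0.1} = 1.282.
Revised power = P(Z > 1.282 − δ) = Φ(0.098) = 0.5392.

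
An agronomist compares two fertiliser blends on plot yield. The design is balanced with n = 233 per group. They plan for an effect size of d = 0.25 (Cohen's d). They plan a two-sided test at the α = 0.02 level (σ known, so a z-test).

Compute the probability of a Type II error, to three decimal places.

β ≈ 0.355

Noncentrality parameter: δ = d·√(n/2) = 0.25 × √(233/2) = 2.6984
Critical value for a two-sided test at α = 0.02: z_{α/2} = 2.326.
Power = Φ(δ − 2.326) + Φ(−δ − 2.326) = Φ(0.372) + Φ(-5.025) = 0.6451 + 0.0000 = 0.6451.
Type II error: β = 1 − power = 1 − 0.6451 = 0.3549.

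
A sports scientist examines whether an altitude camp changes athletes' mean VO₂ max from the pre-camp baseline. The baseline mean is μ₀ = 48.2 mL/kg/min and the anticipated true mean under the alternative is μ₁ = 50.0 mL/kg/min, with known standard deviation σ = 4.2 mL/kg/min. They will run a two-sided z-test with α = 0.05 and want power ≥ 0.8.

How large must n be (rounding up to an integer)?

Standardized effect: d = |μ₁ − μ₀| / σ = |50.0 − 48.2| / 4.2 = 0.4286
For power 0.8 need Φ(δ − z_{0.025}) = 0.8, so δ = z_{0.025} + z_{0.20} = 1.960 + 0.842 = 2.802.
(Ignoring the negligible lower-tail rejection probability gives the usual closed-form inversion.)
δ = d·√n ⇒ n = (δ/d)² = (2.802 / 0.4286)² = 42.73.
Rounding up, n = 43.

n = 43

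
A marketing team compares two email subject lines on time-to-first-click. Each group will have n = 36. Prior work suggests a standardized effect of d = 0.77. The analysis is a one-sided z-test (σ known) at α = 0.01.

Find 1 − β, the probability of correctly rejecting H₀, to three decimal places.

Noncentrality parameter: δ = d·√(n/2) = 0.77 × √(36/2) = 3.2668
Critical value for a one-sided test at α = 0.01: z_α = 2.326.
Power = Φ(δ − 2.326) = Φ(0.940) = 0.8265.

Power ≈ 0.827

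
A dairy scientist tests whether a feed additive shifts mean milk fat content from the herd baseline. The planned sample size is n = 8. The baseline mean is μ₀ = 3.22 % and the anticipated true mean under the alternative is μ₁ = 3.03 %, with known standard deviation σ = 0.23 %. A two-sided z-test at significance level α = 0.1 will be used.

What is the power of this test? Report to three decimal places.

Standardized effect: d = |μ₁ − μ₀| / σ = |3.03 − 3.22| / 0.23 = 0.8261
Noncentrality parameter: δ = d·√n = 0.8261 × √8 = 2.3365
Two-sided α = 0.1 → critical value z_{0.05} = 1.645.
Power = Φ(δ − 1.645) + Φ(−δ − 1.645) = Φ(0.692) + Φ(-3.981) = 0.7554 + 0.0000 = 0.7555.

Power ≈ 0.755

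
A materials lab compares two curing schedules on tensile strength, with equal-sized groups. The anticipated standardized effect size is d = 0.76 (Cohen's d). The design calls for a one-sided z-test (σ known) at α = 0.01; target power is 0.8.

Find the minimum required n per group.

For power 0.8 need Φ(δ − z_{0.01}) = 0.8, so δ = z_{0.01} + z_{0.20} = 2.326 + 0.842 = 3.168.
δ = d·√(n/2) ⇒ n = 2(δ/d)² = 2 × (3.168 / 0.76)² = 34.75.
Round up to the next whole unit.

n = 35 per group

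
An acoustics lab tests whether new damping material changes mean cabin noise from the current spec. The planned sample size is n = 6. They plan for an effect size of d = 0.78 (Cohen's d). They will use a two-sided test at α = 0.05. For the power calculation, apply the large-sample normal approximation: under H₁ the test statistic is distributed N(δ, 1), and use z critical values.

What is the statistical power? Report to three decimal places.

Noncentrality parameter: δ = d·√n = 0.78 × √6 = 1.9106
Critical value for a two-sided test at α = 0.05: z_{α/2} = 1.960.
Power = Φ(δ − 1.960) + Φ(−δ − 1.960) = Φ(-0.049) + Φ(-3.871) = 0.4803 + 0.0001 = 0.4804.

Power ≈ 0.480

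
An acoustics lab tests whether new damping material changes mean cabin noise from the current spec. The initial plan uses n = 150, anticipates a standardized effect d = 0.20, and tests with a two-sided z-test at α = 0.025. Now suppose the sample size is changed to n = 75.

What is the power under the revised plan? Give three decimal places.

Power ≈ 0.305

With n = 75: δ = d·√n = 0.20 × √75 = 1.7321. Critical value z_{0.0125} = 2.241.
Revised power = Φ(δ − 2.241) + Φ(−δ − 2.241) = Φ(-0.509) + Φ(-3.973) = 0.3053 + 0.0000 = 0.3053.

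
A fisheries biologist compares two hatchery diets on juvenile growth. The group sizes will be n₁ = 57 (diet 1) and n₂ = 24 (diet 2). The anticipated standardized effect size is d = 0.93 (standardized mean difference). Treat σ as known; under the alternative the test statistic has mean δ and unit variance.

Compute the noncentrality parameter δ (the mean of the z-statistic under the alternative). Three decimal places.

δ = d / √(1/n₁ + 1/n₂) = 0.93 / √(1/57 + 1/24) = 3.8219

δ ≈ 3.822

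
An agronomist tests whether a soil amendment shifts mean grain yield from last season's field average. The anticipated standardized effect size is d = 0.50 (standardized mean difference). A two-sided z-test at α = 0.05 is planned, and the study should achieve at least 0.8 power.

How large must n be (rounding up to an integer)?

Set Φ(δ − 1.960) = 0.8; then δ − 1.960 = Φ⁻¹(0.8) = 0.842, giving δ = 2.802.
(Ignoring the negligible lower-tail rejection probability gives the usual closed-form inversion.)
δ = d·√n ⇒ n = (δ/d)² = (2.802 / 0.50)² = 31.40.
Rounding up, n = 32.

n = 32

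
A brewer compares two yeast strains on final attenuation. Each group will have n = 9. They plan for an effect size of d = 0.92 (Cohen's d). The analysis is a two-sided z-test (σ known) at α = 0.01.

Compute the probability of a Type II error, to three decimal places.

β ≈ 0.734

Noncentrality parameter: λ = d·√(n/2) = 0.92 × √(9/2) = 1.9516
Two-sided α = 0.01 → critical value z_{0.005} = 2.576.
Power = Φ(λ − 2.576) + Φ(−λ − 2.576) = Φ(-0.624) + Φ(-4.527) = 0.2662 + 0.0000 = 0.2662.
Type II error: β = 1 − power = 1 − 0.2662 = 0.7338.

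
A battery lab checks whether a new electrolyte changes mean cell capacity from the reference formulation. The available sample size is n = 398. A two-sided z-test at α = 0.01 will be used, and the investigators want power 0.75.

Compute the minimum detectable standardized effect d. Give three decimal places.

d ≈ 0.163

Need Φ(δ − 2.576) = 0.75, so δ = 2.576 + 0.674 = 3.250.
(The second rejection-region term Φ(−δ − z_{α/2}) is negligible and dropped.)
δ = d·√n ⇒ d = δ/√n = 3.250/√398 = 0.1629.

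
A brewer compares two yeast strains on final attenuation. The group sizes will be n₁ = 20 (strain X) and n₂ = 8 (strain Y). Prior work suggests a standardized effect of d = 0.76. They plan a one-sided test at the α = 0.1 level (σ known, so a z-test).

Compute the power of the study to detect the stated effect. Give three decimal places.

Power ≈ 0.704

Noncentrality parameter: δ = d / √(1/n₁ + 1/n₂) = 0.76 / √(1/20 + 1/8) = 1.8167
Critical value for a one-sided test at α = 0.1: z_α = 1.282.
Power = Φ(δ − 1.282) = Φ(0.535) = 0.7037.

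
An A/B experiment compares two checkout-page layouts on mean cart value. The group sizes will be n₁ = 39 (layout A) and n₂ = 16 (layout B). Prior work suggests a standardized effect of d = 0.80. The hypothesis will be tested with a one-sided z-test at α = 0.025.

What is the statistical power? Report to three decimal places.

Power ≈ 0.769

Noncentrality parameter: λ = d / √(1/n₁ + 1/n₂) = 0.80 / √(1/39 + 1/16) = 2.6946
Critical value for a one-sided test at α = 0.025: z_α = 1.960.
Power = Φ(λ − 1.960) = Φ(0.735) = 0.7687.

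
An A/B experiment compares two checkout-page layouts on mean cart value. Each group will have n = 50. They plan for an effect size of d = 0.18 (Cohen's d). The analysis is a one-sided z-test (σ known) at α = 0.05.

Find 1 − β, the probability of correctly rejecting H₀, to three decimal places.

Noncentrality parameter: δ = d·√(n/2) = 0.18 × √(50/2) = 0.9000
Critical value for a one-sided test at α = 0.05: z_α = 1.645.
Power = Φ(δ − 1.645) = Φ(-0.745) = 0.2282.

Power ≈ 0.228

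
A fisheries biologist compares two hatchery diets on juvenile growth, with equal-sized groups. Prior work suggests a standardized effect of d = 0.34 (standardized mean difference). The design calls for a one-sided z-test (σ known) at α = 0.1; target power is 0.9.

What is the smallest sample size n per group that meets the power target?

n = 114 per group

For power 0.9 need Φ(δ − z_{0.1}) = 0.9, so δ = z_{0.1} + z_{0.10} = 1.282 + 1.282 = 2.563.
δ = d·√(n/2) ⇒ n = 2(δ/d)² = 2 × (2.563 / 0.34)² = 113.66.
Round up to the next whole unit.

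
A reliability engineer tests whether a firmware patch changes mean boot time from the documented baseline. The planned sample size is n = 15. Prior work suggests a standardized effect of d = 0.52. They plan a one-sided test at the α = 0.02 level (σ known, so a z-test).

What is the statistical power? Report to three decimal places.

Power ≈ 0.484

Noncentrality parameter: δ = d·√n = 0.52 × √15 = 2.0140
Critical value for a one-sided test at α = 0.02: z_α = 2.054.
Power = Φ(δ − 2.054) = Φ(-0.040) = 0.4841.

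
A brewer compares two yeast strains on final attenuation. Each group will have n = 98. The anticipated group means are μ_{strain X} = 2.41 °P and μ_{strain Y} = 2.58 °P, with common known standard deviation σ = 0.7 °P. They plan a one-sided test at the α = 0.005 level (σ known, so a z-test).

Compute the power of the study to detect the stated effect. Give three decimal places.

Standardized effect: d = |μ_{strain X} − μ_{strain Y}| / σ = |2.41 − 2.58| / 0.7 = 0.2429
Noncentrality parameter: δ = d·√(n/2) = 0.2429 × √(98/2) = 1.7000
Critical value for a one-sided test at α = 0.005: z_α = 2.576.
Power = Φ(δ − 2.576) = Φ(-0.876) = 0.1906.

Power ≈ 0.191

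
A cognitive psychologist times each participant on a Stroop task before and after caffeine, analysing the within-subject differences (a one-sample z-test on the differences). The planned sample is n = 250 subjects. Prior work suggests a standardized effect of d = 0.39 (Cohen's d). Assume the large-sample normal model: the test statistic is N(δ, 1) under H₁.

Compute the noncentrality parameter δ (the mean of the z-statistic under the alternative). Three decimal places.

δ = d·√n = 0.39 × √250 = 6.1664

δ ≈ 6.166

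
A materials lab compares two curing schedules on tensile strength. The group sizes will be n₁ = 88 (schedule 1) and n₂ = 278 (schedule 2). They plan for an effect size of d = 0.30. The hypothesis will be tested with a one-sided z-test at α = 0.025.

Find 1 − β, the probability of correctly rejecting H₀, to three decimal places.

Power ≈ 0.689

Noncentrality parameter: δ = d / √(1/n₁ + 1/n₂) = 0.30 / √(1/88 + 1/278) = 2.4527
Critical value for a one-sided test at α = 0.025: z_α = 1.960.
Power = P(Z > 1.960 − δ) = Φ(0.493) = 0.6889.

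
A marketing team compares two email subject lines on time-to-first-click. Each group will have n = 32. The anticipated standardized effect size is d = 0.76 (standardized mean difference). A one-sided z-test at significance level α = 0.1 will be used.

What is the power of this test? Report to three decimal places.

Noncentrality parameter: δ = d·√(n/2) = 0.76 × √(32/2) = 3.0400
One-sided α = 0.1 → critical value z_{0.1} = 1.282.
Power = P(Z > 1.282 − δ) = Φ(1.758) = 0.9607.

Power ≈ 0.961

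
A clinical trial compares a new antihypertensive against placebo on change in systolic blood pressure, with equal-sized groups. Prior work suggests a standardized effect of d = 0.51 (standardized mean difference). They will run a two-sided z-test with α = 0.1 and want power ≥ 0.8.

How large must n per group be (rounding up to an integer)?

n = 48 per group

Set Φ(δ − 1.645) = 0.8; then δ − 1.645 = Φ⁻¹(0.8) = 0.842, giving δ = 2.486.
(For δ > 0 the lower-tail rejection region contributes negligibly to power, so the one-term inversion is standard.)
δ = d·√(n/2) ⇒ n = 2(δ/d)² = 2 × (2.486 / 0.51)² = 47.54.
Round up to the next whole unit.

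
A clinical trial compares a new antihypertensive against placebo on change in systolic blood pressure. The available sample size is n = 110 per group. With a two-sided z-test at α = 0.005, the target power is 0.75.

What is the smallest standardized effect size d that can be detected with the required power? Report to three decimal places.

d ≈ 0.469

Required noncentrality: δ = z_{0.0025} + z_{0.25} = 2.807 + 0.674 = 3.482.
(The second rejection-region term Φ(−δ − z_{α/2}) is negligible and dropped.)
δ = d·√(n/2) ⇒ d = δ/√(n/2) = 3.482/√(110/2) = 0.4694.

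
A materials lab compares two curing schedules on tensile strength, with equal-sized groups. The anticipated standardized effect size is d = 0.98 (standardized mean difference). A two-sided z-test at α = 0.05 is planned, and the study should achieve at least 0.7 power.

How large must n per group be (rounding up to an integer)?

Set Φ(δ − 1.960) = 0.7; then δ − 1.960 = Φ⁻¹(0.7) = 0.524, giving δ = 2.484.
(The Φ(−δ − z_{α/2}) term is vanishingly small for δ > 0 and is dropped in the standard sample-size formula.)
δ = d·√(n/2) ⇒ n = 2(δ/d)² = 2 × (2.484 / 0.98)² = 12.85.
Round up to the next whole unit.

n = 13 per group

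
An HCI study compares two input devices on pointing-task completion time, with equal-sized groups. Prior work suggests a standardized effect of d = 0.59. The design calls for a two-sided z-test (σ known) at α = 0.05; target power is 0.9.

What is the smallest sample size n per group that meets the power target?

n = 61 per group

Set Φ(δ − 1.960) = 0.9; then δ − 1.960 = Φ⁻¹(0.9) = 1.282, giving δ = 3.242.
(The Φ(−δ − z_{α/2}) term is vanishingly small for δ > 0 and is dropped in the standard sample-size formula.)
δ = d·√(n/2) ⇒ n = 2(δ/d)² = 2 × (3.242 / 0.59)² = 60.37.
Rounding up, n = 61 per group.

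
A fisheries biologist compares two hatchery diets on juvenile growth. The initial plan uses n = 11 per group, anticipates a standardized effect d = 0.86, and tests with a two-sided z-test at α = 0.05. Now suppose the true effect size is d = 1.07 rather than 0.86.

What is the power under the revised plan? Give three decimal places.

Power ≈ 0.709

With d = 1.07: δ = d·√(n/2) = 1.07 × √(11/2) = 2.5094. Critical value z_{0.025} = 1.960.
Revised power = Φ(δ − 1.960) + Φ(−δ − 1.960) = Φ(0.549) + Φ(-4.469) = 0.7086 + 0.0000 = 0.7086.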